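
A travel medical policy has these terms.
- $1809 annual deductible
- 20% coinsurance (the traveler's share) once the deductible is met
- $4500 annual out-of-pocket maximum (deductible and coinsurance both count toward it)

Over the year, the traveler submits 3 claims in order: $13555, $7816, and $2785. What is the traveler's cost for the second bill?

$341.80

#1 ($13555): $1809 to deductible, leaving $11746; traveler's 20% is $2349.20. Traveler pays $4158.20; OOP now $4158.20.
#2 ($7816): deductible met; 20% of $7816 = $1563.20. Adding that to $4158.20 gives $5721.40, past the $4500 cap; traveler pays only $4500 − $4158.20 = $341.80.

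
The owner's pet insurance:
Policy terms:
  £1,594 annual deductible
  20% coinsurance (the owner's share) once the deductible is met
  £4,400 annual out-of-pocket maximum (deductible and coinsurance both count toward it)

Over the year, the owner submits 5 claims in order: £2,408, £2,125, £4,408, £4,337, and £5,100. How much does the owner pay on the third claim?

£881.60

#1 (£2,408): £1,594 to deductible, leaving £814; owner's 20% is £162.80. Owner owes £1,756.80 (running OOP £1,756.80).
#2 (£2,125): deductible already satisfied, so owner's share is 20% × £2,125 = £425. Owner pays £425; OOP now £2,181.80.
#3 (£4,408): 20% coinsurance on £4,408 = £881.60. Owner owes £881.60 (running OOP £3,063.40).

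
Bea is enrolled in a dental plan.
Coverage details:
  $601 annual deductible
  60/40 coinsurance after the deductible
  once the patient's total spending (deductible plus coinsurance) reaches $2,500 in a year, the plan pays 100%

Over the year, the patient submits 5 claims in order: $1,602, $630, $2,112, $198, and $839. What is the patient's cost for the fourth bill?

#1 ($1,602): $601 to deductible, leaving $1,001; coinsurance $1,001 × 40% = $400.40. Cost to patient: $1,001.40. OOP to date $1,001.40.
#2 ($630): deductible already satisfied, so patient's share is 40% × $630 = $252. Patient owes $252 (running OOP $1,253.40).
#3 ($2,112): deductible already satisfied, so patient's share is 40% × $2,112 = $844.80. Patient pays $844.80; OOP now $2,098.20.
#4 ($198): 40% coinsurance on $198 = $79.20. Patient pays $79.20; OOP now $2,177.40.

$79.20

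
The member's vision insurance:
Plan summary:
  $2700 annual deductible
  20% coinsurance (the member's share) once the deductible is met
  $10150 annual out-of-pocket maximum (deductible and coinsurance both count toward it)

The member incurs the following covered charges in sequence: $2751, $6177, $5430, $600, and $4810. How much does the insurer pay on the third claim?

$4344

#1 ($2751): $2700 finishes the deductible; $51 goes to coinsurance; 20% of $51 = $10.20. Member owes $2710.20 (running OOP $2710.20). Plan pays $2751 − $2710.20 = $40.80.
#2 ($6177): deductible met; 20% of $6177 = $1235.40. Cost to member: $1235.40. OOP to date $3945.60. Plan pays $6177 − $1235.40 = $4941.60.
#3 ($5430): 20% coinsurance on $5430 = $1086. Member owes $1086 (running OOP $5031.60). Plan pays $5430 − $1086 = $4344.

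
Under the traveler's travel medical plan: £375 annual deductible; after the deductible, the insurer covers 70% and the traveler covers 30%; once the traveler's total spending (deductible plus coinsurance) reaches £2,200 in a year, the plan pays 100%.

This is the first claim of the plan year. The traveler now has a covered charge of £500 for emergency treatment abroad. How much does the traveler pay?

£412.50

The full £375 deductible is still open; £375 of this bill applies to it.
After the £375 deductible portion, £500 − £375 = £125 is subject to coinsurance.
30% of £125 = £37.50 falls to the traveler.
Traveler responsibility before any cap: £375 + £37.50 = £412.50.
Cumulative spending £0 + £412.50 = £412.50 stays under the £2,200 maximum.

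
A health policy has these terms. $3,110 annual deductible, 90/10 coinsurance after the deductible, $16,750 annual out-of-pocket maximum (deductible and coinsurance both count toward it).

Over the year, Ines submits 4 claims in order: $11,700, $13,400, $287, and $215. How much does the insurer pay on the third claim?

Claim 1 ($11,700): deductible takes $3,110, $8,590 remains; patient's 10% is $859. Patient owes $3,969 (running OOP $3,969). Insurer: $11,700 − $3,969 = $7,731.
Claim 2 ($13,400): deductible already satisfied, so patient's share is 10% × $13,400 = $1,340. Cost to patient: $1,340. OOP to date $5,309. Plan pays $13,400 − $1,340 = $12,060.
Claim 3 ($287): deductible already satisfied, so patient's share is 10% × $287 = $28.70. Cost to patient: $28.70. OOP to date $5,337.70. Insurer: $287 − $28.70 = $258.30.

$258.30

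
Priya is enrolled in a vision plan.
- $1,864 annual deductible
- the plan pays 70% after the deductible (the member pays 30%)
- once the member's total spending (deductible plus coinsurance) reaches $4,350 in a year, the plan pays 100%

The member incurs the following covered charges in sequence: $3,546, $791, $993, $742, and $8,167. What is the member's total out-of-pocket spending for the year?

Bill 1, $3,546: $1,864 finishes the deductible; $1,682 goes to coinsurance; member's 30% is $504.60. Member owes $2,368.60 (running OOP $2,368.60).
Bill 2, $791: deductible already satisfied, so member's share is 30% × $791 = $237.30. Cost to member: $237.30. OOP to date $2,605.90.
Bill 3, $993: deductible met; 30% of $993 = $297.90. Cost to member: $297.90. OOP to date $2,903.80.
Bill 4, $742: deductible already satisfied, so member's share is 30% × $742 = $222.60. Cost to member: $222.60. OOP to date $3,126.40.
Bill 5, $8,167: deductible met; 30% of $8,167 = $2,450.10. Adding that to $3,126.40 gives $5,576.50, past the $4,350 cap; member pays only $4,350 − $3,126.40 = $1,223.60.
Summing the member's payments: $2,368.60 + $237.30 + $297.90 + $222.60 + $1,223.60 = $4,350.

$4,350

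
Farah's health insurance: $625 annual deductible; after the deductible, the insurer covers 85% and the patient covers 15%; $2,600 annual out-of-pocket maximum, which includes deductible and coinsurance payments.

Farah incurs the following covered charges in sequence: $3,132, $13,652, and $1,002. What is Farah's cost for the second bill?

$1,598.95

Bill 1, $3,132: deductible takes $625, $2,507 remains; patient's 15% is $376.05. Patient owes $1,001.05 (running OOP $1,001.05).
Bill 2, $13,652: deductible met; 15% of $13,652 = $2,047.80. Adding that to $1,001.05 gives $3,048.85, past the $2,600 cap; patient pays only $2,600 − $1,001.05 = $1,598.95.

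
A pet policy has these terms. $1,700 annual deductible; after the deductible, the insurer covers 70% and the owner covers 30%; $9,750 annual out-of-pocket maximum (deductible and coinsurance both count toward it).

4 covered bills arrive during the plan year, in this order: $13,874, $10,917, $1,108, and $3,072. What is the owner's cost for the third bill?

#1 ($13,874): deductible takes $1,700, $12,174 remains; coinsurance $12,174 × 30% = $3,652.20. Cost to owner: $5,352.20. OOP to date $5,352.20.
#2 ($10,917): 30% coinsurance on $10,917 = $3,275.10. Owner owes $3,275.10 (running OOP $8,627.30).
#3 ($1,108): deductible met; 30% of $1,108 = $332.40. Owner owes $332.40 (running OOP $8,959.70).

$332.40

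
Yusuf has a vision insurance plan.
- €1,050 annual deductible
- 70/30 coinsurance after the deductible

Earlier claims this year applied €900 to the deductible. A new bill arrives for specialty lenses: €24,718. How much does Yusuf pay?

€7,520.40

Remaining deductible: €1,050 − €900 = €150.
That leaves €24,718 − €150 = €24,568 for coinsurance.
Member's 30% share of €24,568 is €7,370.40.
That puts the member's cost at €150 + €7,370.40 = €7,520.40.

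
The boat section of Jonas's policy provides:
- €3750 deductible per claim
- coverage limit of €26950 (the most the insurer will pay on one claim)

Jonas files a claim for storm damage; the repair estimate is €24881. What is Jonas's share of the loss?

After the deductible, €24881 − €3750 = €21131 remains.
€21131 is within the €26950 limit, so the insurer pays €21131.
Out of pocket: €24881 − €21131 = €3750.

€3750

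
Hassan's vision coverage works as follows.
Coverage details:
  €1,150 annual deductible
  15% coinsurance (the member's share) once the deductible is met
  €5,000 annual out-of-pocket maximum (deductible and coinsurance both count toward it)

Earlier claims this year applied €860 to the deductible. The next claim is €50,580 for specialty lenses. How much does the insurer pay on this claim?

€46,440

Deductible still to meet: €1,150 − €860 = €290.
After the €290 deductible portion, €50,580 − €290 = €50,290 is subject to coinsurance.
15% of €50,290 = €7,543.50 falls to the member.
That puts the member's cost at €290 + €7,543.50 = €7,833.50 before any cap.
That would bring total out-of-pocket to €8,693.50, past the €5,000 cap. The member is capped at €5,000 − €860 = €4,140 on this claim.
Insurer pays the balance: €50,580 − €4,140 = €46,440.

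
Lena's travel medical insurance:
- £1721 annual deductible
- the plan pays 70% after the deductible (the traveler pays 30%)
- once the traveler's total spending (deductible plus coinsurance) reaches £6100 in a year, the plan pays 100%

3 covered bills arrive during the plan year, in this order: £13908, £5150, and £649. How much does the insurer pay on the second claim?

Claim 1 (£13908): deductible takes £1721, £12187 remains; coinsurance £12187 × 30% = £3656.10. Traveler owes £5377.10 (running OOP £5377.10). Plan pays £13908 − £5377.10 = £8530.90.
Claim 2 (£5150): 30% coinsurance on £5150 = £1545. Adding that to £5377.10 gives £6922.10, past the £6100 cap; traveler pays only £6100 − £5377.10 = £722.90. Insurer: £5150 − £722.90 = £4427.10.

£4427.10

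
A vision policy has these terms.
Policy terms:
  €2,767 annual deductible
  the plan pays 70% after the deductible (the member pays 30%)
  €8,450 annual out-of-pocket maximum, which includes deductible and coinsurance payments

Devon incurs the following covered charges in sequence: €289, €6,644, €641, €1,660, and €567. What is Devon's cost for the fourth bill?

Claim 1 (€289): fully absorbed by the deductible. Cost to member: €289. OOP to date €289.
Claim 2 (€6,644): €2,478 finishes the deductible; €4,166 goes to coinsurance; member's 30% is €1,249.80. Cost to member: €3,727.80. OOP to date €4,016.80.
Claim 3 (€641): deductible met; 30% of €641 = €192.30. Member pays €192.30; OOP now €4,209.10.
Claim 4 (€1,660): 30% coinsurance on €1,660 = €498. Member owes €498 (running OOP €4,707.10).

€498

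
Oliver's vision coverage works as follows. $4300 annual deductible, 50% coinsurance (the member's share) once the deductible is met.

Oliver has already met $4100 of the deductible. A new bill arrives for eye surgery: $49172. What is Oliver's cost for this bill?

$24686

Remaining deductible: $4300 − $4100 = $200.
That leaves $49172 − $200 = $48972 for coinsurance.
Member's 50% share of $48972 is $24486.
So the member owes $200 + $24486 = $24686.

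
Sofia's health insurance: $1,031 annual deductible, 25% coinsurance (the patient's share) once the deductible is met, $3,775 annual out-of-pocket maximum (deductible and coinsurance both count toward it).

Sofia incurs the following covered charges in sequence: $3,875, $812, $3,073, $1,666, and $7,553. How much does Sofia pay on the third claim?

$768.25

Claim 1 — $3,875: deductible takes $1,031, $2,844 remains; 25% of $2,844 = $711. Patient owes $1,742 (running OOP $1,742).
Claim 2 — $812: 25% coinsurance on $812 = $203. Patient owes $203 (running OOP $1,945).
Claim 3 — $3,073: deductible met; 25% of $3,073 = $768.25. Patient owes $768.25 (running OOP $2,713.25).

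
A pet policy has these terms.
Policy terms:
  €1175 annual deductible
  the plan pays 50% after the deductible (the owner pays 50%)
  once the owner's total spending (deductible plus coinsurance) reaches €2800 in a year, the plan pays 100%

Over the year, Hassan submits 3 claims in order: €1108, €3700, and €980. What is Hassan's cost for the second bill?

€1692

Claim 1 (€1108): all of it applies to the deductible. Owner pays €1108; OOP now €1108.
Claim 2 (€3700): deductible takes €67, €3633 remains; owner's 50% is €1816.50. Deductible plus coinsurance: €67 + €1816.50 = €1883.50. That would push OOP to €2991.50, over the €2800 cap, so owner pays €2800 − €1108 = €1692.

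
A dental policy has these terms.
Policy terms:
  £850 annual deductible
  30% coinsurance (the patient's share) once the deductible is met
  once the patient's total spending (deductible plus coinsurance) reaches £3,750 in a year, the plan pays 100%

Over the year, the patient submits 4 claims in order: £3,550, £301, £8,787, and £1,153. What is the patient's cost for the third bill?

£1,999.70

Claim 1 (£3,550): £850 to deductible, leaving £2,700; coinsurance £2,700 × 30% = £810. Patient owes £1,660 (running OOP £1,660).
Claim 2 (£301): deductible met; 30% of £301 = £90.30. Patient pays £90.30; OOP now £1,750.30.
Claim 3 (£8,787): 30% coinsurance on £8,787 = £2,636.10. That would push OOP to £4,386.40, over the £3,750 cap, so patient pays £3,750 − £1,750.30 = £1,999.70.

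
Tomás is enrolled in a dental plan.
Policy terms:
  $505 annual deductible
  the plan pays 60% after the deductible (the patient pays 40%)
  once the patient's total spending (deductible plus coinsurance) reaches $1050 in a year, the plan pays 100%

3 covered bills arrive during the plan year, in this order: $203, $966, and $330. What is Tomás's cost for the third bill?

Claim 1 ($203): entire amount goes to the deductible. Patient owes $203 (running OOP $203).
Claim 2 ($966): deductible takes $302, $664 remains; coinsurance $664 × 40% = $265.60. Patient owes $567.60 (running OOP $770.60).
Claim 3 ($330): deductible already satisfied, so patient's share is 40% × $330 = $132. Cost to patient: $132. OOP to date $902.60.

$132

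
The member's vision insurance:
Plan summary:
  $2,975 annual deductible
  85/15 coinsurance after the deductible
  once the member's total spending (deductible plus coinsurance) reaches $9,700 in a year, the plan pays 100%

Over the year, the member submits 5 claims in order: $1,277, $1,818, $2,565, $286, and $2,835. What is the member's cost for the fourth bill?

$42.90

Bill 1, $1,277: fully absorbed by the deductible. Cost to member: $1,277. OOP to date $1,277.
Bill 2, $1,818: $1,698 finishes the deductible; $120 goes to coinsurance; coinsurance $120 × 15% = $18. Member owes $1,716 (running OOP $2,993).
Bill 3, $2,565: deductible met; 15% of $2,565 = $384.75. Cost to member: $384.75. OOP to date $3,377.75.
Bill 4, $286: deductible already satisfied, so member's share is 15% × $286 = $42.90. Cost to member: $42.90. OOP to date $3,420.65.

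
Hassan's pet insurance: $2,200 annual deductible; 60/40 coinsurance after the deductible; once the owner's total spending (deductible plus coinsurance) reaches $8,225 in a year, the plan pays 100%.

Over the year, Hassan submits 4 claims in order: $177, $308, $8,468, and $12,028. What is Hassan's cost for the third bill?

Claim 1 ($177): all of it applies to the deductible. Owner owes $177 (running OOP $177).
Claim 2 ($308): all of it applies to the deductible. Owner owes $308 (running OOP $485).
Claim 3 ($8,468): deductible takes $1,715, $6,753 remains; 40% of $6,753 = $2,701.20. Owner pays $4,416.20; OOP now $4,901.20.

$4,416.20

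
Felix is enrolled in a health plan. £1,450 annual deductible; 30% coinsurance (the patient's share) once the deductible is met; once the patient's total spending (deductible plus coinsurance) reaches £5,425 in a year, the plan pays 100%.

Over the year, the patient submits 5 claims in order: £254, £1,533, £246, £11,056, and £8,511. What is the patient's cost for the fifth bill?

£483.30

Bill 1, £254: fully absorbed by the deductible. Patient pays £254; OOP now £254.
Bill 2, £1,533: deductible takes £1,196, £337 remains; 30% of £337 = £101.10. Patient pays £1,297.10; OOP now £1,551.10.
Bill 3, £246: 30% coinsurance on £246 = £73.80. Patient pays £73.80; OOP now £1,624.90.
Bill 4, £11,056: 30% coinsurance on £11,056 = £3,316.80. Patient pays £3,316.80; OOP now £4,941.70.
Bill 5, £8,511: deductible already satisfied, so patient's share is 30% × £8,511 = £2,553.30. That would push OOP to £7,495, over the £5,425 cap, so patient pays £5,425 − £4,941.70 = £483.30.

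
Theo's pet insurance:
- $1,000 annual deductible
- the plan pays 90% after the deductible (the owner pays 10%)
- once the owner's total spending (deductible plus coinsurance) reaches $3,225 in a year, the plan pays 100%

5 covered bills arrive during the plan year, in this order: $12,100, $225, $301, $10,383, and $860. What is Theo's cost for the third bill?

#1 ($12,100): $1,000 to deductible, leaving $11,100; coinsurance $11,100 × 10% = $1,110. Cost to owner: $2,110. OOP to date $2,110.
#2 ($225): 10% coinsurance on $225 = $22.50. Owner owes $22.50 (running OOP $2,132.50).
#3 ($301): 10% coinsurance on $301 = $30.10. Owner owes $30.10 (running OOP $2,162.60).

$30.10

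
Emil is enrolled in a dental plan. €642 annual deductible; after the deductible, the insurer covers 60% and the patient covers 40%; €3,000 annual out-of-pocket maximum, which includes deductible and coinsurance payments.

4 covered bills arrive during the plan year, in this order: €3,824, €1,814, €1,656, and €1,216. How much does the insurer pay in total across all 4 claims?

Claim 1 (€3,824): €642 finishes the deductible; €3,182 goes to coinsurance; 40% of €3,182 = €1,272.80. Patient owes €1,914.80 (running OOP €1,914.80). Insurer: €3,824 − €1,914.80 = €1,909.20.
Claim 2 (€1,814): 40% coinsurance on €1,814 = €725.60. Patient owes €725.60 (running OOP €2,640.40). Insurer: €1,814 − €725.60 = €1,088.40.
Claim 3 (€1,656): deductible met; 40% of €1,656 = €662.40. Adding that to €2,640.40 gives €3,302.80, past the €3,000 cap; patient pays only €3,000 − €2,640.40 = €359.60. Plan pays €1,656 − €359.60 = €1,296.40.
Claim 4 (€1,216): deductible met; 40% of €1,216 = €486.40. That would push OOP to €3,486.40, over the €3,000 cap, so patient pays €3,000 − €3,000 = €0. Insurer: €1,216 − €0 = €1,216.
Insurer total = bills − patient's total = €8,510 − €3,000 = €5,510.

€5,510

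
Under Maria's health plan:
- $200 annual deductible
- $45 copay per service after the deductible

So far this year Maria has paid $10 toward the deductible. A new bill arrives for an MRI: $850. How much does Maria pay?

$235

$10 of the $200 deductible is already met, leaving $190.
That leaves $850 − $190 = $660 for the copay.
Copay on this service: $45.
So the patient owes $190 + $45 = $235.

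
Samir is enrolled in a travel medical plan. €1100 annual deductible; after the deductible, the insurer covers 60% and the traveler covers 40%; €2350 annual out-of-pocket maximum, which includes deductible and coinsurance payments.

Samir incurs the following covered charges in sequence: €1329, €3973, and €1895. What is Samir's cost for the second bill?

Claim 1 (€1329): €1100 to deductible, leaving €229; coinsurance €229 × 40% = €91.60. Traveler owes €1191.60 (running OOP €1191.60).
Claim 2 (€3973): deductible already satisfied, so traveler's share is 40% × €3973 = €1589.20. Adding that to €1191.60 gives €2780.80, past the €2350 cap; traveler pays only €2350 − €1191.60 = €1158.40.

€1158.40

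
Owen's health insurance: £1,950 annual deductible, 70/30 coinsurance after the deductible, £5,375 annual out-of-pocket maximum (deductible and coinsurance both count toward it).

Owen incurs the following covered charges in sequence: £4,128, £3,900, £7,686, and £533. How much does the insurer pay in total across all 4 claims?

Claim 1 — £4,128: £1,950 finishes the deductible; £2,178 goes to coinsurance; 30% of £2,178 = £653.40. Cost to patient: £2,603.40. OOP to date £2,603.40. Insurer: £4,128 − £2,603.40 = £1,524.60.
Claim 2 — £3,900: deductible already satisfied, so patient's share is 30% × £3,900 = £1,170. Patient pays £1,170; OOP now £3,773.40. Plan pays £3,900 − £1,170 = £2,730.
Claim 3 — £7,686: deductible already satisfied, so patient's share is 30% × £7,686 = £2,305.80. That would push OOP to £6,079.20, over the £5,375 cap, so patient pays £5,375 − £3,773.40 = £1,601.60. Insurer: £7,686 − £1,601.60 = £6,084.40.
Claim 4 — £533: deductible already satisfied, so patient's share is 30% × £533 = £159.90. That would push OOP to £5,534.90, over the £5,375 cap, so patient pays £5,375 − £5,375 = £0. Insurer: £533 − £0 = £533.
Insurer total = bills − patient's total = £16,247 − £5,375 = £10,872.

£10,872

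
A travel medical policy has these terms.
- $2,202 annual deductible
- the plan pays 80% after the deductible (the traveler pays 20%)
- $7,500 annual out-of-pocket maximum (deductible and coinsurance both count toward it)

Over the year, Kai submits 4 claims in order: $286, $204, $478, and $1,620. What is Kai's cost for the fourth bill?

$1,311.20

Bill 1, $286: fully absorbed by the deductible. Traveler owes $286 (running OOP $286).
Bill 2, $204: entire amount goes to the deductible. Traveler pays $204; OOP now $490.
Bill 3, $478: entire amount goes to the deductible. Cost to traveler: $478. OOP to date $968.
Bill 4, $1,620: $1,234 to deductible, leaving $386; traveler's 20% is $77.20. Traveler owes $1,311.20 (running OOP $2,279.20).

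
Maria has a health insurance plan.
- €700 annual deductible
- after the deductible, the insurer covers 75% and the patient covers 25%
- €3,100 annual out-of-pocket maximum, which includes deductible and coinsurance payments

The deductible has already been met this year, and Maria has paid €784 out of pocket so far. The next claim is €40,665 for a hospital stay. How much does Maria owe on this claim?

With the deductible met, the entire €40,665 is subject to coinsurance.
Coinsurance: €40,665 × 25% = €10,166.25.
Adding €10,166.25 to the €784 already spent would give €10,950.25, which exceeds the €3,100 cap; the patient pays just €3,100 − €784 = €2,316.

€2,316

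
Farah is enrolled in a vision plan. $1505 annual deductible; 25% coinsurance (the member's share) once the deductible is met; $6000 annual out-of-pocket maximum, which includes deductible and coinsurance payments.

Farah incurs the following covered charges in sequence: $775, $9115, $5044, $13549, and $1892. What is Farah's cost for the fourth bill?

#1 ($775): all of it applies to the deductible. Member pays $775; OOP now $775.
#2 ($9115): deductible takes $730, $8385 remains; 25% of $8385 = $2096.25. Cost to member: $2826.25. OOP to date $3601.25.
#3 ($5044): deductible met; 25% of $5044 = $1261. Member owes $1261 (running OOP $4862.25).
#4 ($13549): deductible already satisfied, so member's share is 25% × $13549 = $3387.25. OOP would hit $8249.50 > $6000, so the cap limits the member to $6000 − $4862.25 = $1137.75.

$1137.75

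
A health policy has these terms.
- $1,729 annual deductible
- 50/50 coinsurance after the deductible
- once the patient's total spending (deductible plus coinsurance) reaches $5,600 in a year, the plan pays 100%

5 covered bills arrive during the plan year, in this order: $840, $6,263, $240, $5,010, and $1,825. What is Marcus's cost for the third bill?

Claim 1 ($840): all of it applies to the deductible. Cost to patient: $840. OOP to date $840.
Claim 2 ($6,263): $889 to deductible, leaving $5,374; patient's 50% is $2,687. Patient pays $3,576; OOP now $4,416.
Claim 3 ($240): deductible met; 50% of $240 = $120. Patient owes $120 (running OOP $4,536).

$120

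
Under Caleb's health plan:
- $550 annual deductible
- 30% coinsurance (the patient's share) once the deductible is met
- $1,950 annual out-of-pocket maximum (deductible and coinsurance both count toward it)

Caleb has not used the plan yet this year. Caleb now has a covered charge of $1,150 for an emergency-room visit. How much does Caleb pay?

$730

Deductible not yet touched, so the first $550 of the bill goes to the deductible.
After the $550 deductible portion, $1,150 − $550 = $600 is subject to coinsurance.
Coinsurance: $600 × 30% = $180.
So the patient owes $550 + $180 = $730 before any cap.
Total out-of-pocket so far would be $0 + $730 = $730, below the $1,950 cap — no reduction.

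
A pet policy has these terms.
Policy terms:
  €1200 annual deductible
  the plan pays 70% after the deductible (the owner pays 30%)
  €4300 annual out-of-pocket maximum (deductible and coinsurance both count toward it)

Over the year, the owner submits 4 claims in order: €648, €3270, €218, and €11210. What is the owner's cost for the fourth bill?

€2219.20

Claim 1 — €648: entire amount goes to the deductible. Owner owes €648 (running OOP €648).
Claim 2 — €3270: €552 finishes the deductible; €2718 goes to coinsurance; 30% of €2718 = €815.40. Owner owes €1367.40 (running OOP €2015.40).
Claim 3 — €218: deductible already satisfied, so owner's share is 30% × €218 = €65.40. Owner pays €65.40; OOP now €2080.80.
Claim 4 — €11210: deductible already satisfied, so owner's share is 30% × €11210 = €3363. That would push OOP to €5443.80, over the €4300 cap, so owner pays €4300 − €2080.80 = €2219.20.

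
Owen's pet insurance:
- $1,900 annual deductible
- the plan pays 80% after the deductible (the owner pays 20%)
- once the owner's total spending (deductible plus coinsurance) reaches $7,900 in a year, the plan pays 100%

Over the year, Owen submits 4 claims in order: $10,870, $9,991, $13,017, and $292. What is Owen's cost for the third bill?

Claim 1 — $10,870: $1,900 finishes the deductible; $8,970 goes to coinsurance; coinsurance $8,970 × 20% = $1,794. Cost to owner: $3,694. OOP to date $3,694.
Claim 2 — $9,991: deductible met; 20% of $9,991 = $1,998.20. Owner pays $1,998.20; OOP now $5,692.20.
Claim 3 — $13,017: 20% coinsurance on $13,017 = $2,603.40. That would push OOP to $8,295.60, over the $7,900 cap, so owner pays $7,900 − $5,692.20 = $2,207.80.

$2,207.80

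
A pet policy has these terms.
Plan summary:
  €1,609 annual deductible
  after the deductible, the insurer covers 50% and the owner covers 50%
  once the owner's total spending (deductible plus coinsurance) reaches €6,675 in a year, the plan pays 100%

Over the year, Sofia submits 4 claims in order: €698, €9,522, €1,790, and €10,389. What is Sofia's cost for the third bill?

€760.50

#1 (€698): all of it applies to the deductible. Cost to owner: €698. OOP to date €698.
#2 (€9,522): €911 to deductible, leaving €8,611; coinsurance €8,611 × 50% = €4,305.50. Cost to owner: €5,216.50. OOP to date €5,914.50.
#3 (€1,790): deductible met; 50% of €1,790 = €895. OOP would hit €6,809.50 > €6,675, so the cap limits the owner to €6,675 − €5,914.50 = €760.50.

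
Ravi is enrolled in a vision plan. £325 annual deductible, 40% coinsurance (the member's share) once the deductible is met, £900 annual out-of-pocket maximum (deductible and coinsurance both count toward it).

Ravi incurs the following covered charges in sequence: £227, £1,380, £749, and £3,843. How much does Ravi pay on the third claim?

£62.20

Claim 1 — £227: all of it applies to the deductible. Member pays £227; OOP now £227.
Claim 2 — £1,380: £98 finishes the deductible; £1,282 goes to coinsurance; member's 40% is £512.80. Cost to member: £610.80. OOP to date £837.80.
Claim 3 — £749: deductible already satisfied, so member's share is 40% × £749 = £299.60. That would push OOP to £1,137.40, over the £900 cap, so member pays £900 − £837.80 = £62.20.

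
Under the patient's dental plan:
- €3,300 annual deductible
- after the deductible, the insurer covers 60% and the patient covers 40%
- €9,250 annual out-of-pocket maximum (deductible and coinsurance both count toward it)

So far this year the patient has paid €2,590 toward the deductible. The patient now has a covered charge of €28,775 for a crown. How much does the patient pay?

Deductible still to meet: €3,300 − €2,590 = €710.
After the €710 deductible portion, €28,775 − €710 = €28,065 is subject to coinsurance.
Coinsurance: €28,065 × 40% = €11,226.
That puts the patient's cost at €710 + €11,226 = €11,936 before any cap.
That would bring total out-of-pocket to €14,526, past the €9,250 cap. The patient is capped at €9,250 − €2,590 = €6,660 on this claim.

€6,660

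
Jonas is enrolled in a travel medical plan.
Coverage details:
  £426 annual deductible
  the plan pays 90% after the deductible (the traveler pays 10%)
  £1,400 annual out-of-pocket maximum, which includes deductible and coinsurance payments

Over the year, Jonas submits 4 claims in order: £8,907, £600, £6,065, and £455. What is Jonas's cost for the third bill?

£65.90

Bill 1, £8,907: deductible takes £426, £8,481 remains; coinsurance £8,481 × 10% = £848.10. Traveler owes £1,274.10 (running OOP £1,274.10).
Bill 2, £600: deductible already satisfied, so traveler's share is 10% × £600 = £60. Traveler pays £60; OOP now £1,334.10.
Bill 3, £6,065: 10% coinsurance on £6,065 = £606.50. OOP would hit £1,940.60 > £1,400, so the cap limits the traveler to £1,400 − £1,334.10 = £65.90.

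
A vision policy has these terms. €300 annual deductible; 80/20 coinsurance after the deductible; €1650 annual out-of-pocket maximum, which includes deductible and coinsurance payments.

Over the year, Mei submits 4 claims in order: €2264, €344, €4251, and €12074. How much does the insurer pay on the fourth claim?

Bill 1, €2264: €300 finishes the deductible; €1964 goes to coinsurance; 20% of €1964 = €392.80. Member owes €692.80 (running OOP €692.80). Insurer: €2264 − €692.80 = €1571.20.
Bill 2, €344: 20% coinsurance on €344 = €68.80. Member pays €68.80; OOP now €761.60. Plan pays €344 − €68.80 = €275.20.
Bill 3, €4251: deductible met; 20% of €4251 = €850.20. Member pays €850.20; OOP now €1611.80. Insurer: €4251 − €850.20 = €3400.80.
Bill 4, €12074: deductible already satisfied, so member's share is 20% × €12074 = €2414.80. Adding that to €1611.80 gives €4026.60, past the €1650 cap; member pays only €1650 − €1611.80 = €38.20. Plan pays €12074 − €38.20 = €12035.80.

€12035.80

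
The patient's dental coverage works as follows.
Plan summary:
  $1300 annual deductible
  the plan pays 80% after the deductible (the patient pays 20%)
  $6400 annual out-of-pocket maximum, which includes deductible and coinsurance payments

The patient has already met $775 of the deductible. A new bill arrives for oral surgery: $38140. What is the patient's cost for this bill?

Deductible still to meet: $1300 − $775 = $525.
After the $525 deductible portion, $38140 − $525 = $37615 is subject to coinsurance.
20% of $37615 = $7523 falls to the patient.
Patient responsibility before any cap: $525 + $7523 = $8048.
Adding $8048 to the $775 already spent would give $8823, which exceeds the $6400 cap; the patient pays just $6400 − $775 = $5625.

$5625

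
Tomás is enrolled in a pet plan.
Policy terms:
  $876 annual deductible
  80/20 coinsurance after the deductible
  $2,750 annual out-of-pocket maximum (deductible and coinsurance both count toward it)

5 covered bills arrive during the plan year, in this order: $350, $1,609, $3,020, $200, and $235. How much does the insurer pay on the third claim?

Claim 1 — $350: all of it applies to the deductible. Owner owes $350 (running OOP $350). Insurer: $350 − $350 = $0.
Claim 2 — $1,609: deductible takes $526, $1,083 remains; coinsurance $1,083 × 20% = $216.60. Owner pays $742.60; OOP now $1,092.60. Insurer: $1,609 − $742.60 = $866.40.
Claim 3 — $3,020: deductible already satisfied, so owner's share is 20% × $3,020 = $604. Owner owes $604 (running OOP $1,696.60). Insurer: $3,020 − $604 = $2,416.

$2,416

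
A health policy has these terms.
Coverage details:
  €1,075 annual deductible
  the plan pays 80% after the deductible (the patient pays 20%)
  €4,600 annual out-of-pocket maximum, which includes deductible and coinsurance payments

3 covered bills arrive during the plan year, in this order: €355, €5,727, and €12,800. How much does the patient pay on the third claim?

€2,523.60

#1 (€355): fully absorbed by the deductible. Patient pays €355; OOP now €355.
#2 (€5,727): €720 finishes the deductible; €5,007 goes to coinsurance; patient's 20% is €1,001.40. Cost to patient: €1,721.40. OOP to date €2,076.40.
#3 (€12,800): 20% coinsurance on €12,800 = €2,560. OOP would hit €4,636.40 > €4,600, so the cap limits the patient to €4,600 − €2,076.40 = €2,523.60.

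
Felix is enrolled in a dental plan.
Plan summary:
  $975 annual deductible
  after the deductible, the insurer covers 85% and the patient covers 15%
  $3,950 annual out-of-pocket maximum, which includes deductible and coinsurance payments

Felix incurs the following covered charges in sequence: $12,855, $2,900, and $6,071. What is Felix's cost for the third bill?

Claim 1 ($12,855): $975 to deductible, leaving $11,880; 15% of $11,880 = $1,782. Patient pays $2,757; OOP now $2,757.
Claim 2 ($2,900): deductible met; 15% of $2,900 = $435. Patient owes $435 (running OOP $3,192).
Claim 3 ($6,071): deductible met; 15% of $6,071 = $910.65. Adding that to $3,192 gives $4,102.65, past the $3,950 cap; patient pays only $3,950 − $3,192 = $758.

$758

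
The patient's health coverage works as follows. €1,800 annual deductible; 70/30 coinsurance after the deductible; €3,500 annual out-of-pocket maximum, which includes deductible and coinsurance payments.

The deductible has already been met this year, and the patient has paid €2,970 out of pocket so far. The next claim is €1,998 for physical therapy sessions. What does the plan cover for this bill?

€1,468

The deductible is already satisfied, so the full bill goes to coinsurance.
Coinsurance: €1,998 × 30% = €599.40.
Adding €599.40 to the €2,970 already spent would give €3,569.40, which exceeds the €3,500 cap; the patient pays just €3,500 − €2,970 = €530.
The insurer covers the remainder: €1,998 − €530 = €1,468.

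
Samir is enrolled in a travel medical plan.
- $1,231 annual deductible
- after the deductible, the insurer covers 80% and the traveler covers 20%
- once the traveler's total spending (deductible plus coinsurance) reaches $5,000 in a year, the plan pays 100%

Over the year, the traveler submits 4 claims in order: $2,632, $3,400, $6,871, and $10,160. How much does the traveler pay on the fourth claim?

$1,434.60

Claim 1 — $2,632: deductible takes $1,231, $1,401 remains; traveler's 20% is $280.20. Cost to traveler: $1,511.20. OOP to date $1,511.20.
Claim 2 — $3,400: deductible already satisfied, so traveler's share is 20% × $3,400 = $680. Cost to traveler: $680. OOP to date $2,191.20.
Claim 3 — $6,871: deductible already satisfied, so traveler's share is 20% × $6,871 = $1,374.20. Cost to traveler: $1,374.20. OOP to date $3,565.40.
Claim 4 — $10,160: 20% coinsurance on $10,160 = $2,032. Adding that to $3,565.40 gives $5,597.40, past the $5,000 cap; traveler pays only $5,000 − $3,565.40 = $1,434.60.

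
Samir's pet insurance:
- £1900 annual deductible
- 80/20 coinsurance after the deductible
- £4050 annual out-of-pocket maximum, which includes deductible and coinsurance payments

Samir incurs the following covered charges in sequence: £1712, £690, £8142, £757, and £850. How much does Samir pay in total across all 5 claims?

£3950.20

Claim 1 (£1712): fully absorbed by the deductible. Owner owes £1712 (running OOP £1712).
Claim 2 (£690): £188 to deductible, leaving £502; 20% of £502 = £100.40. Owner pays £288.40; OOP now £2000.40.
Claim 3 (£8142): deductible already satisfied, so owner's share is 20% × £8142 = £1628.40. Owner owes £1628.40 (running OOP £3628.80).
Claim 4 (£757): deductible met; 20% of £757 = £151.40. Cost to owner: £151.40. OOP to date £3780.20.
Claim 5 (£850): 20% coinsurance on £850 = £170. Owner pays £170; OOP now £3950.20.
Summing the owner's payments: £1712 + £288.40 + £1628.40 + £151.40 + £170 = £3950.20.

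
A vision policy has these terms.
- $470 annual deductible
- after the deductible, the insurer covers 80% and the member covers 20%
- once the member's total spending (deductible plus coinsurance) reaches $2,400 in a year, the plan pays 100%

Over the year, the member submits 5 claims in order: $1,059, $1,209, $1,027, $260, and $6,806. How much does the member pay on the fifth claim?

$1,313

Bill 1, $1,059: deductible takes $470, $589 remains; coinsurance $589 × 20% = $117.80. Member owes $587.80 (running OOP $587.80).
Bill 2, $1,209: deductible met; 20% of $1,209 = $241.80. Cost to member: $241.80. OOP to date $829.60.
Bill 3, $1,027: deductible already satisfied, so member's share is 20% × $1,027 = $205.40. Member pays $205.40; OOP now $1,035.
Bill 4, $260: 20% coinsurance on $260 = $52. Cost to member: $52. OOP to date $1,087.
Bill 5, $6,806: deductible already satisfied, so member's share is 20% × $6,806 = $1,361.20. That would push OOP to $2,448.20, over the $2,400 cap, so member pays $2,400 − $1,087 = $1,313.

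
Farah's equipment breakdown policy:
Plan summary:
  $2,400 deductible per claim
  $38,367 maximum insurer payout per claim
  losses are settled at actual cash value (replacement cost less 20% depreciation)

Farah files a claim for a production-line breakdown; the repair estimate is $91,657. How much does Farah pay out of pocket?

Actual cash value after 20% depreciation: $91,657 × 80% = $73,325.60.
After the deductible, $73,325.60 − $2,400 = $70,925.60 remains.
$70,925.60 exceeds the $38,367 limit, so the insurer pays the limit: $38,367.
Out of pocket: $91,657 − $38,367 = $53,290.

$53,290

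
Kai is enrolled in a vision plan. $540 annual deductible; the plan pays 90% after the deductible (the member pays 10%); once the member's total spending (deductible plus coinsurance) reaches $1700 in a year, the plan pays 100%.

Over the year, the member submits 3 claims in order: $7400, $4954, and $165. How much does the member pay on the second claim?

$474

Claim 1 ($7400): deductible takes $540, $6860 remains; coinsurance $6860 × 10% = $686. Member owes $1226 (running OOP $1226).
Claim 2 ($4954): deductible already satisfied, so member's share is 10% × $4954 = $495.40. OOP would hit $1721.40 > $1700, so the cap limits the member to $1700 − $1226 = $474.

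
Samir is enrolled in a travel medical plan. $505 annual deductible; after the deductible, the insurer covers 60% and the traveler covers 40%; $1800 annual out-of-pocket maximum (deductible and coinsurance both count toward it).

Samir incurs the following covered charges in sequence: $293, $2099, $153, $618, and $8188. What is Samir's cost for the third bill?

$61.20

#1 ($293): entire amount goes to the deductible. Traveler owes $293 (running OOP $293).
#2 ($2099): $212 finishes the deductible; $1887 goes to coinsurance; 40% of $1887 = $754.80. Traveler owes $966.80 (running OOP $1259.80).
#3 ($153): deductible already satisfied, so traveler's share is 40% × $153 = $61.20. Traveler owes $61.20 (running OOP $1321).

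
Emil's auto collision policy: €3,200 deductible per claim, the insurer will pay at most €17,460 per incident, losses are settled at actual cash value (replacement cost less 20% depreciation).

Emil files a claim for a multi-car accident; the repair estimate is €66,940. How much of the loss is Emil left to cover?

€49,480

Actual cash value after 20% depreciation: €66,940 × 80% = €53,552.
Subtract the deductible: €53,552 − €3,200 = €50,352.
€50,352 exceeds the €17,460 limit, so the insurer pays the limit: €17,460.
Driver's share is the uncovered remainder: €66,940 − €17,460 = €49,480.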